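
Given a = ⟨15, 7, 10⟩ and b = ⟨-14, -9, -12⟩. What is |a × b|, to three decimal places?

i: 7·(-12) - 10·(-9) = -84 - (-90) = 6
j: 10·(-14) - 15·(-12) = -140 - (-180) = 40
k: 15·(-9) - 7·(-14) = -135 - (-98) = -37
a × b = (6, 40, -37)
|a × b| = √(6² + 40² + (-37)²) = √3005 ≈ 54.8179

54.818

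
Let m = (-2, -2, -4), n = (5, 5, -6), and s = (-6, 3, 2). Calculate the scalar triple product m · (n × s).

n × s:
i: 5·2 - (-6)·3 = 10 - (-18) = 28
j: (-6)·(-6) - 5·2 = 36 - 10 = 26
k: 5·3 - 5·(-6) = 15 - (-30) = 45
n × s = (28, 26, 45)
m · (n × s) = (-2)·28 + (-2)·26 + (-4)·45 = -56 - 52 - 180 = -288

-288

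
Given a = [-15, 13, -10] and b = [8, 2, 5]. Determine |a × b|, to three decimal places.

i: 13·5 - (-10)·2 = 65 - (-20) = 85
j: (-10)·8 - (-15)·5 = -80 - (-75) = -5
k: (-15)·2 - 13·8 = -30 - 104 = -134
a × b = (85, -5, -134)
|a × b| = √(85² + (-5)² + (-134)²) = √25206 ≈ 158.7640

158.764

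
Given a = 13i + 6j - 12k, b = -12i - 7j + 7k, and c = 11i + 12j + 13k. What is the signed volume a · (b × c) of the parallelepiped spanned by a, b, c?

-73

b × c:
i: (-7)·13 - 7·12 = -91 - 84 = -175
j: 7·11 - (-12)·13 = 77 - (-156) = 233
k: (-12)·12 - (-7)·11 = -144 - (-77) = -67
b × c = (-175, 233, -67)
a · (b × c) = 13·(-175) + 6·233 + (-12)·(-67) = -2275 + 1398 + 804 = -73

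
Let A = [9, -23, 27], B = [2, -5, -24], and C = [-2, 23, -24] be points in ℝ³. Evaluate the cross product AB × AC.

AB = (-7, 18, -51)
AC = (-11, 46, -51)
i: 18·(-51) - (-51)·46 = -918 - (-2346) = 1428
j: (-51)·(-11) - (-7)·(-51) = 561 - 357 = 204
k: (-7)·46 - 18·(-11) = -322 - (-198) = -124
AB × AC = (1428, 204, -124)

(1428, 204, -124)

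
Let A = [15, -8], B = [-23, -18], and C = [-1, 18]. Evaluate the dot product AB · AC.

AB = B − A = (-38, -10)
AC = C − A = (-16, 26)
AB · AC = (-38)·(-16) + (-10)·26 = 608 - 260 = 348

348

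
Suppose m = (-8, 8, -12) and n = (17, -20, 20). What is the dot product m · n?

-536

m · n = (-8)·17 + 8·(-20) + (-12)·20 = -136 - 160 - 240 = -536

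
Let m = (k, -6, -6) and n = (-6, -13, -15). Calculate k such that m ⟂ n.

m · n = k·(-6) + (-6)·(-13) + (-6)·(-15) = 168 - 6k
Set equal to 0: -6k = -168, so k = 28.

28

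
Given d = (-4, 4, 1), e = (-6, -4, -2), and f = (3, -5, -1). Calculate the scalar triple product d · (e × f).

e × f:
i: (-4)·(-1) - (-2)·(-5) = 4 - 10 = -6
j: (-2)·3 - (-6)·(-1) = -6 - 6 = -12
k: (-6)·(-5) - (-4)·3 = 30 - (-12) = 42
e × f = (-6, -12, 42)
d · (e × f) = (-4)·(-6) + 4·(-12) + 1·42 = 24 - 48 + 42 = 18

18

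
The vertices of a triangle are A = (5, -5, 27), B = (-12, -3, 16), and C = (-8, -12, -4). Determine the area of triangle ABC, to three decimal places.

216.681

AB = (-17, 2, -11),  AC = (-13, -7, -31)
i: 2·(-31) - (-11)·(-7) = -62 - 77 = -139
j: (-11)·(-13) - (-17)·(-31) = 143 - 527 = -384
k: (-17)·(-7) - 2·(-13) = 119 - (-26) = 145
AB × AC = (-139, -384, 145)
|AB × AC| = √187802 ≈ 433.3613
area = ½ · 433.3613 ≈ 216.681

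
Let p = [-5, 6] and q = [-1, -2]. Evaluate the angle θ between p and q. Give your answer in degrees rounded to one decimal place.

p · q = (-5)·(-1) + 6·(-2) = 5 - 12 = -7
|p|² = 25 + 36 = 61,  |p| = √61 ≈ 7.810250
|q|² = 1 + 4 = 5,  |q| = √5 ≈ 2.236068
cos θ = -7 / (7.810250 · 2.236068) ≈ -0.40082
θ = arccos(-0.40082) ≈ 113.6°

113.6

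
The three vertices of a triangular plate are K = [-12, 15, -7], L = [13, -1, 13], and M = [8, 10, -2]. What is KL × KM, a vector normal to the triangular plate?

KL = (25, -16, 20)
KM = (20, -5, 5)
i: (-16)·5 - 20·(-5) = -80 - (-100) = 20
j: 20·20 - 25·5 = 400 - 125 = 275
k: 25·(-5) - (-16)·20 = -125 - (-320) = 195
KL × KM = (20, 275, 195)

(20, 275, 195)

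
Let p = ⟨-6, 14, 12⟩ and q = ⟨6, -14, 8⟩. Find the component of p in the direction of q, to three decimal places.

p · q = (-6)·6 + 14·(-14) + 12·8 = -36 - 196 + 96 = -136
|q| = √(36 + 196 + 64) = √296 ≈ 17.2047
comp_q p = -136 / √296 ≈ -7.905

-7.905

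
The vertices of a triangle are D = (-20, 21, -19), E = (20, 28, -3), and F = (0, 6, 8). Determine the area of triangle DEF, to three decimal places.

DE = (40, 7, 16),  DF = (20, -15, 27)
i: 7·27 - 16·(-15) = 189 - (-240) = 429
j: 16·20 - 40·27 = 320 - 1080 = -760
k: 40·(-15) - 7·20 = -600 - 140 = -740
DE × DF = (429, -760, -740)
|DE × DF| = √1309241 ≈ 1144.2207
area = ½ · 1144.2207 ≈ 572.110

572.110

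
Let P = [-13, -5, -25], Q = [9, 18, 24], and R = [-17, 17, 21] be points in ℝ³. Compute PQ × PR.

(-20, -1208, 576)

PQ = (22, 23, 49)
PR = (-4, 22, 46)
i: 23·46 - 49·22 = 1058 - 1078 = -20
j: 49·(-4) - 22·46 = -196 - 1012 = -1208
k: 22·22 - 23·(-4) = 484 - (-92) = 576
PQ × PR = (-20, -1208, 576)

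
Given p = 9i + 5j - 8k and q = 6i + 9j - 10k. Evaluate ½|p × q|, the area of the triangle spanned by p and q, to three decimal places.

i: 5·(-10) - (-8)·9 = -50 - (-72) = 22
j: (-8)·6 - 9·(-10) = -48 - (-90) = 42
k: 9·9 - 5·6 = 81 - 30 = 51
p × q = (22, 42, 51)
|p × q| = √(22² + 42² + 51²) = √4849 ≈ 69.6348
area = ½ · 69.6348 ≈ 34.817

34.817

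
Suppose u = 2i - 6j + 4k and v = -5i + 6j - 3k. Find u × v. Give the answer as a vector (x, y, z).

(-6, -14, -18)

i: (-6)·(-3) - 4·6 = 18 - 24 = -6
j: 4·(-5) - 2·(-3) = -20 - (-6) = -14
k: 2·6 - (-6)·(-5) = 12 - 30 = -18
u × v = (-6, -14, -18)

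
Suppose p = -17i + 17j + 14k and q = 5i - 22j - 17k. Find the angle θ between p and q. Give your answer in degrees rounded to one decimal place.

152.5

p · q = (-17)·5 + 17·(-22) + 14·(-17) = -85 - 374 - 238 = -697
|p|² = 289 + 289 + 196 = 774,  |p| = √774 ≈ 27.820855
|q|² = 25 + 484 + 289 = 798,  |q| = √798 ≈ 28.248894
cos θ = -697 / (27.820855 · 28.248894) ≈ -0.88687
θ = arccos(-0.88687) ≈ 152.5°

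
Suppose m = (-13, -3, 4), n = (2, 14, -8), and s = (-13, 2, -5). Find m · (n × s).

1104

n × s:
i: 14·(-5) - (-8)·2 = -70 - (-16) = -54
j: (-8)·(-13) - 2·(-5) = 104 - (-10) = 114
k: 2·2 - 14·(-13) = 4 - (-182) = 186
n × s = (-54, 114, 186)
m · (n × s) = (-13)·(-54) + (-3)·114 + 4·186 = 702 - 342 + 744 = 1104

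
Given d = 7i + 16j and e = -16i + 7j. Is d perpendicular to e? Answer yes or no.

d · e = 7·(-16) + 16·7 = -112 + 112 = 0
Zero, so the vectors are orthogonal.

yes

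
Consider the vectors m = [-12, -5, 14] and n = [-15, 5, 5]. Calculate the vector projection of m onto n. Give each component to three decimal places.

(-12.273, 4.091, 4.091)

m · n = (-12)·(-15) + (-5)·5 + 14·5 = 180 - 25 + 70 = 225
|n|² = 225 + 25 + 25 = 275
proj_n m = (225/275) · (-15, 5, 5) ≈ (-12.273, 4.091, 4.091)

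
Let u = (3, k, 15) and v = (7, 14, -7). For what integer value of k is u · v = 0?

u · v = 3·7 + k·14 + 15·(-7) = -84 + 14k
Set equal to 0: 14k = 84, so k = 6.

6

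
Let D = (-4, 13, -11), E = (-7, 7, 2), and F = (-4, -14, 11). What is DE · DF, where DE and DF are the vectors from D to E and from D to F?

448

DE = E − D = (-3, -6, 13)
DF = F − D = (0, -27, 22)
DE · DF = (-3)·0 + (-6)·(-27) + 13·22 = 0 + 162 + 286 = 448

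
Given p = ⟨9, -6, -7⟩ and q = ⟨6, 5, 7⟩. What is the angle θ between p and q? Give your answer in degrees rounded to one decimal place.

100.7

p · q = 9·6 + (-6)·5 + (-7)·7 = 54 - 30 - 49 = -25
|p|² = 81 + 36 + 49 = 166,  |p| = √166 ≈ 12.884099
|q|² = 36 + 25 + 49 = 110,  |q| = √110 ≈ 10.488088
cos θ = -25 / (12.884099 · 10.488088) ≈ -0.18501
θ = arccos(-0.18501) ≈ 100.7°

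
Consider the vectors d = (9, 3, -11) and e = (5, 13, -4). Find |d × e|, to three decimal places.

167.111

i: 3·(-4) - (-11)·13 = -12 - (-143) = 131
j: (-11)·5 - 9·(-4) = -55 - (-36) = -19
k: 9·13 - 3·5 = 117 - 15 = 102
d × e = (131, -19, 102)
|d × e| = √(131² + (-19)² + 102²) = √27926 ≈ 167.1107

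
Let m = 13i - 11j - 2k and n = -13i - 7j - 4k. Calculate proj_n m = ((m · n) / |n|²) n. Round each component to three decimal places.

m · n = 13·(-13) + (-11)·(-7) + (-2)·(-4) = -169 + 77 + 8 = -84
|n|² = 169 + 49 + 16 = 234
proj_n m = (-84/234) · (-13, -7, -4) ≈ (4.667, 2.513, 1.436)

(4.667, 2.513, 1.436)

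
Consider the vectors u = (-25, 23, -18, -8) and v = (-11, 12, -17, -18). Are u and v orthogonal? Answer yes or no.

no

u · v = (-25)·(-11) + 23·12 + (-18)·(-17) + (-8)·(-18) = 275 + 276 + 306 + 144 = 1001
Nonzero, so the vectors are not orthogonal.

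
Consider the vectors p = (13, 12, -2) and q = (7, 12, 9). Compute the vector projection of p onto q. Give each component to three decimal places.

(5.544, 9.504, 7.128)

p · q = 13·7 + 12·12 + (-2)·9 = 91 + 144 - 18 = 217
|q|² = 49 + 144 + 81 = 274
proj_q p = (217/274) · (7, 12, 9) ≈ (5.544, 9.504, 7.128)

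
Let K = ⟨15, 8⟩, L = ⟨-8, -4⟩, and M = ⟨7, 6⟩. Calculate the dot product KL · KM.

208

KL = L − K = (-23, -12)
KM = M − K = (-8, -2)
KL · KM = (-23)·(-8) + (-12)·(-2) = 184 + 24 = 208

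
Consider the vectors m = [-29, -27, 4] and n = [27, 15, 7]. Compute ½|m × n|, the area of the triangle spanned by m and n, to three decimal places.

i: (-27)·7 - 4·15 = -189 - 60 = -249
j: 4·27 - (-29)·7 = 108 - (-203) = 311
k: (-29)·15 - (-27)·27 = -435 - (-729) = 294
m × n = (-249, 311, 294)
|m × n| = √((-249)² + 311² + 294²) = √245158 ≈ 495.1343
area = ½ · 495.1343 ≈ 247.567

247.567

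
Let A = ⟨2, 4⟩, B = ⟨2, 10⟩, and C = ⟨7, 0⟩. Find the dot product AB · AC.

-24

AB = B − A = (0, 6)
AC = C − A = (5, -4)
AB · AC = 0·5 + 6·(-4) = 0 - 24 = -24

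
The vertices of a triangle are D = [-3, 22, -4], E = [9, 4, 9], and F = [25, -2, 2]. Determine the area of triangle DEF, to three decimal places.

208.288

DE = (12, -18, 13),  DF = (28, -24, 6)
i: (-18)·6 - 13·(-24) = -108 - (-312) = 204
j: 13·28 - 12·6 = 364 - 72 = 292
k: 12·(-24) - (-18)·28 = -288 - (-504) = 216
DE × DF = (204, 292, 216)
|DE × DF| = √173536 ≈ 416.5765
area = ½ · 416.5765 ≈ 208.288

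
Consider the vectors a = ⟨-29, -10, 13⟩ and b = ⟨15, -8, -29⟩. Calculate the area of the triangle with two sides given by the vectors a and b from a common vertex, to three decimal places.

i: (-10)·(-29) - 13·(-8) = 290 - (-104) = 394
j: 13·15 - (-29)·(-29) = 195 - 841 = -646
k: (-29)·(-8) - (-10)·15 = 232 - (-150) = 382
a × b = (394, -646, 382)
|a × b| = √(394² + (-646)² + 382²) = √718476 ≈ 847.6296
area = ½ · 847.6296 ≈ 423.815

423.815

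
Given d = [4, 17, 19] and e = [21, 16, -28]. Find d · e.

d · e = 4·21 + 17·16 + 19·(-28) = 84 + 272 - 532 = -176

-176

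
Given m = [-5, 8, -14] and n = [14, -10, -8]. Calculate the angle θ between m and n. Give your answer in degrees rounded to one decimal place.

96.8

m · n = (-5)·14 + 8·(-10) + (-14)·(-8) = -70 - 80 + 112 = -38
|m|² = 25 + 64 + 196 = 285,  |m| = √285 ≈ 16.881943
|n|² = 196 + 100 + 64 = 360,  |n| = √360 ≈ 18.973666
cos θ = -38 / (16.881943 · 18.973666) ≈ -0.11863
θ = arccos(-0.11863) ≈ 96.8°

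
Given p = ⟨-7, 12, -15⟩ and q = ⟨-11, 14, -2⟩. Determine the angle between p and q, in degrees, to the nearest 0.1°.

41.3

p · q = (-7)·(-11) + 12·14 + (-15)·(-2) = 77 + 168 + 30 = 275
|p|² = 49 + 144 + 225 = 418,  |p| = √418 ≈ 20.445048
|q|² = 121 + 196 + 4 = 321,  |q| = √321 ≈ 17.916473
cos θ = 275 / (20.445048 · 17.916473) ≈ 0.75074
θ = arccos(0.75074) ≈ 41.3°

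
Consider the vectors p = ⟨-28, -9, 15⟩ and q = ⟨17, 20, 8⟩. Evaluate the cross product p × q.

(-372, 479, -407)

i: (-9)·8 - 15·20 = -72 - 300 = -372
j: 15·17 - (-28)·8 = 255 - (-224) = 479
k: (-28)·20 - (-9)·17 = -560 - (-153) = -407
p × q = (-372, 479, -407)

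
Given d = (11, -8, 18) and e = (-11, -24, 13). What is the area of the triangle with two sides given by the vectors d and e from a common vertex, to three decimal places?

294.860

i: (-8)·13 - 18·(-24) = -104 - (-432) = 328
j: 18·(-11) - 11·13 = -198 - 143 = -341
k: 11·(-24) - (-8)·(-11) = -264 - 88 = -352
d × e = (328, -341, -352)
|d × e| = √(328² + (-341)² + (-352)²) = √347769 ≈ 589.7194
area = ½ · 589.7194 ≈ 294.860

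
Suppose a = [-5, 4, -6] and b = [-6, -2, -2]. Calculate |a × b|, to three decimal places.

47.244

i: 4·(-2) - (-6)·(-2) = -8 - 12 = -20
j: (-6)·(-6) - (-5)·(-2) = 36 - 10 = 26
k: (-5)·(-2) - 4·(-6) = 10 - (-24) = 34
a × b = (-20, 26, 34)
|a × b| = √((-20)² + 26² + 34²) = √2232 ≈ 47.2440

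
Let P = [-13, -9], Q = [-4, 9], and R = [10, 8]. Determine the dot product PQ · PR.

513

PQ = Q − P = (9, 18)
PR = R − P = (23, 17)
PQ · PR = 9·23 + 18·17 = 207 + 306 = 513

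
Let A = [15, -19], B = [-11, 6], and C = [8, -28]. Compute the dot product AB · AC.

AB = B − A = (-26, 25)
AC = C − A = (-7, -9)
AB · AC = (-26)·(-7) + 25·(-9) = 182 - 225 = -43

-43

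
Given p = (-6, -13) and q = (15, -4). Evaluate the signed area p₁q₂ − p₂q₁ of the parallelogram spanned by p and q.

219

(-6)·(-4) - (-13)·15 = 24 - (-195) = 219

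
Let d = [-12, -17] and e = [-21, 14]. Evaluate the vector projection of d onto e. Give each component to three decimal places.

d · e = (-12)·(-21) + (-17)·14 = 252 - 238 = 14
|e|² = 441 + 196 = 637
proj_e d = (14/637) · (-21, 14) ≈ (-0.462, 0.308)

(-0.462, 0.308)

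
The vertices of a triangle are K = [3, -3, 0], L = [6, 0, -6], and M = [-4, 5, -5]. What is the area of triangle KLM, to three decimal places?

39.884

KL = (3, 3, -6),  KM = (-7, 8, -5)
i: 3·(-5) - (-6)·8 = -15 - (-48) = 33
j: (-6)·(-7) - 3·(-5) = 42 - (-15) = 57
k: 3·8 - 3·(-7) = 24 - (-21) = 45
KL × KM = (33, 57, 45)
|KL × KM| = √6363 ≈ 79.7684
area = ½ · 79.7684 ≈ 39.884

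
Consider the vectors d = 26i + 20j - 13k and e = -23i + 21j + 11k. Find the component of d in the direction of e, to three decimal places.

-9.718

d · e = 26·(-23) + 20·21 + (-13)·11 = -598 + 420 - 143 = -321
|e| = √(529 + 441 + 121) = √1091 ≈ 33.0303
comp_e d = -321 / √1091 ≈ -9.718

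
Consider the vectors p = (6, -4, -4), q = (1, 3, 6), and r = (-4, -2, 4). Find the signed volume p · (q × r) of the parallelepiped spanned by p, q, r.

216

q × r:
i: 3·4 - 6·(-2) = 12 - (-12) = 24
j: 6·(-4) - 1·4 = -24 - 4 = -28
k: 1·(-2) - 3·(-4) = -2 - (-12) = 10
q × r = (24, -28, 10)
p · (q × r) = 6·24 + (-4)·(-28) + (-4)·10 = 144 + 112 - 40 = 216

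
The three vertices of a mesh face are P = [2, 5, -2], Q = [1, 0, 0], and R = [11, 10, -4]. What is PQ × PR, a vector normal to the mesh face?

(0, 16, 40)

PQ = (-1, -5, 2)
PR = (9, 5, -2)
i: (-5)·(-2) - 2·5 = 10 - 10 = 0
j: 2·9 - (-1)·(-2) = 18 - 2 = 16
k: (-1)·5 - (-5)·9 = -5 - (-45) = 40
PQ × PR = (0, 16, 40)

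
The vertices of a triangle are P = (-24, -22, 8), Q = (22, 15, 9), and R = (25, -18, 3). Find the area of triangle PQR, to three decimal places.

831.746

PQ = (46, 37, 1),  PR = (49, 4, -5)
i: 37·(-5) - 1·4 = -185 - 4 = -189
j: 1·49 - 46·(-5) = 49 - (-230) = 279
k: 46·4 - 37·49 = 184 - 1813 = -1629
PQ × PR = (-189, 279, -1629)
|PQ × PR| = √2767203 ≈ 1663.4912
area = ½ · 1663.4912 ≈ 831.746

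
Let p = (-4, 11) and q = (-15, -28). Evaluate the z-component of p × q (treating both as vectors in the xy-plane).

(-4)·(-28) - 11·(-15) = 112 - (-165) = 277

277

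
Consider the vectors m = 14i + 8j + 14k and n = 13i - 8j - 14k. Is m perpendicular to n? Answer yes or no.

no

m · n = 14·13 + 8·(-8) + 14·(-14) = 182 - 64 - 196 = -78
Nonzero, so the vectors are not orthogonal.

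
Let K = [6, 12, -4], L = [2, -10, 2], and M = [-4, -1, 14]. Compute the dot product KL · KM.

434

KL = L − K = (-4, -22, 6)
KM = M − K = (-10, -13, 18)
KL · KM = (-4)·(-10) + (-22)·(-13) + 6·18 = 40 + 286 + 108 = 434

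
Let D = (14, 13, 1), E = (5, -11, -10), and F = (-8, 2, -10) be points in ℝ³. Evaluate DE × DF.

DE = (-9, -24, -11)
DF = (-22, -11, -11)
i: (-24)·(-11) - (-11)·(-11) = 264 - 121 = 143
j: (-11)·(-22) - (-9)·(-11) = 242 - 99 = 143
k: (-9)·(-11) - (-24)·(-22) = 99 - 528 = -429
DE × DF = (143, 143, -429)

(143, 143, -429)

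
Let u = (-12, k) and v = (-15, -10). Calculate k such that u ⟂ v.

u · v = (-12)·(-15) + k·(-10) = 180 - 10k
Set equal to 0: -10k = -180, so k = 18.

18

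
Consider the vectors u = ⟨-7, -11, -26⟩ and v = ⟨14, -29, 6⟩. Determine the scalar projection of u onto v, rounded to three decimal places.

1.984

u · v = (-7)·14 + (-11)·(-29) + (-26)·6 = -98 + 319 - 156 = 65
|v| = √(196 + 841 + 36) = √1073 ≈ 32.7567
comp_v u = 65 / √1073 ≈ 1.984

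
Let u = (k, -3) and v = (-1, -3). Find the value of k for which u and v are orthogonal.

u · v = k·(-1) + (-3)·(-3) = 9 - 1k
Set equal to 0: -1k = -9, so k = 9.

9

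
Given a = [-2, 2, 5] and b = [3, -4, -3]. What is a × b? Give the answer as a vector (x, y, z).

(14, 9, 2)

i: 2·(-3) - 5·(-4) = -6 - (-20) = 14
j: 5·3 - (-2)·(-3) = 15 - 6 = 9
k: (-2)·(-4) - 2·3 = 8 - 6 = 2
a × b = (14, 9, 2)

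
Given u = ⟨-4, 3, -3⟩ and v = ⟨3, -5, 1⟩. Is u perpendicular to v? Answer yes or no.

u · v = (-4)·3 + 3·(-5) + (-3)·1 = -12 - 15 - 3 = -30
Nonzero, so the vectors are not orthogonal.

no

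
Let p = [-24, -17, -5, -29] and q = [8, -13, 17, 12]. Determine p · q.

p · q = (-24)·8 + (-17)·(-13) + (-5)·17 + (-29)·12 = -192 + 221 - 85 - 348 = -404

-404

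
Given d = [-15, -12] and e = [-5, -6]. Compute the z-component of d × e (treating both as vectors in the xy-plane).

(-15)·(-6) - (-12)·(-5) = 90 - 60 = 30

30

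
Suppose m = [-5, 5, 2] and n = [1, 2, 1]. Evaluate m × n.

i: 5·1 - 2·2 = 5 - 4 = 1
j: 2·1 - (-5)·1 = 2 - (-5) = 7
k: (-5)·2 - 5·1 = -10 - 5 = -15
m × n = (1, 7, -15)

(1, 7, -15)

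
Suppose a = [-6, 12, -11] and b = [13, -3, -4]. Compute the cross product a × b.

(-81, -167, -138)

i: 12·(-4) - (-11)·(-3) = -48 - 33 = -81
j: (-11)·13 - (-6)·(-4) = -143 - 24 = -167
k: (-6)·(-3) - 12·13 = 18 - 156 = -138
a × b = (-81, -167, -138)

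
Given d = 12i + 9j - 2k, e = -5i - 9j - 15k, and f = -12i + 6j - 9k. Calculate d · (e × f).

e × f:
i: (-9)·(-9) - (-15)·6 = 81 - (-90) = 171
j: (-15)·(-12) - (-5)·(-9) = 180 - 45 = 135
k: (-5)·6 - (-9)·(-12) = -30 - 108 = -138
e × f = (171, 135, -138)
d · (e × f) = 12·171 + 9·135 + (-2)·(-138) = 2052 + 1215 + 276 = 3543

3543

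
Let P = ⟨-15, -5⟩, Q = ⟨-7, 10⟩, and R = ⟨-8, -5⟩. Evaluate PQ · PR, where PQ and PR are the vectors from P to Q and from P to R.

PQ = Q − P = (8, 15)
PR = R − P = (7, 0)
PQ · PR = 8·7 + 15·0 = 56 + 0 = 56

56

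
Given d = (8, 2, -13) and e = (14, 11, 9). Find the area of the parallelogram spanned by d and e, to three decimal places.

i: 2·9 - (-13)·11 = 18 - (-143) = 161
j: (-13)·14 - 8·9 = -182 - 72 = -254
k: 8·11 - 2·14 = 88 - 28 = 60
d × e = (161, -254, 60)
|d × e| = √(161² + (-254)² + 60²) = √94037 ≈ 306.6545

306.655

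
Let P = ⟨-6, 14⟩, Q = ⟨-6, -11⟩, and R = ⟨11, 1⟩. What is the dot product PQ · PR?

325

PQ = Q − P = (0, -25)
PR = R − P = (17, -13)
PQ · PR = 0·17 + (-25)·(-13) = 0 + 325 = 325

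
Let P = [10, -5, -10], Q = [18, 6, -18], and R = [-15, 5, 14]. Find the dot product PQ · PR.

-282

PQ = Q − P = (8, 11, -8)
PR = R − P = (-25, 10, 24)
PQ · PR = 8·(-25) + 11·10 + (-8)·24 = -200 + 110 - 192 = -282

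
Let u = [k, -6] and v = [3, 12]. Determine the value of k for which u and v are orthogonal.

24

u · v = k·3 + (-6)·12 = -72 + 3k
Set equal to 0: 3k = 72, so k = 24.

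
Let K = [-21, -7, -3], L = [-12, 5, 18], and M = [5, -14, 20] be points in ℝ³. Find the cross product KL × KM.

KL = (9, 12, 21)
KM = (26, -7, 23)
i: 12·23 - 21·(-7) = 276 - (-147) = 423
j: 21·26 - 9·23 = 546 - 207 = 339
k: 9·(-7) - 12·26 = -63 - 312 = -375
KL × KM = (423, 339, -375)

(423, 339, -375)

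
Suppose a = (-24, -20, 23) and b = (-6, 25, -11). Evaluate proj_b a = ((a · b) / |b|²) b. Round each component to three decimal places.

a · b = (-24)·(-6) + (-20)·25 + 23·(-11) = 144 - 500 - 253 = -609
|b|² = 36 + 625 + 121 = 782
proj_b a = (-609/782) · (-6, 25, -11) ≈ (4.673, -19.469, 8.566)

(4.673, -19.469, 8.566)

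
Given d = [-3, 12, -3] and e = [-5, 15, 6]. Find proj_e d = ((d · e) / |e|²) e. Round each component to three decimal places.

d · e = (-3)·(-5) + 12·15 + (-3)·6 = 15 + 180 - 18 = 177
|e|² = 25 + 225 + 36 = 286
proj_e d = (177/286) · (-5, 15, 6) ≈ (-3.094, 9.283, 3.713)

(-3.094, 9.283, 3.713)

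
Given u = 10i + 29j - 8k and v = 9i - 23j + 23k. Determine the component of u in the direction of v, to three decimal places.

-22.549

u · v = 10·9 + 29·(-23) + (-8)·23 = 90 - 667 - 184 = -761
|v| = √(81 + 529 + 529) = √1139 ≈ 33.7491
comp_v u = -761 / √1139 ≈ -22.549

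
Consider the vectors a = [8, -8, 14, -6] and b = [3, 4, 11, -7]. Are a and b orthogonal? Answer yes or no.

no

a · b = 8·3 + (-8)·4 + 14·11 + (-6)·(-7) = 24 - 32 + 154 + 42 = 188
Nonzero, so the vectors are not orthogonal.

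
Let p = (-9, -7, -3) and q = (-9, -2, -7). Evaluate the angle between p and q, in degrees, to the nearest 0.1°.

31.8

p · q = (-9)·(-9) + (-7)·(-2) + (-3)·(-7) = 81 + 14 + 21 = 116
|p|² = 81 + 49 + 9 = 139,  |p| = √139 ≈ 11.789826
|q|² = 81 + 4 + 49 = 134,  |q| = √134 ≈ 11.575837
cos θ = 116 / (11.789826 · 11.575837) ≈ 0.84996
θ = arccos(0.84996) ≈ 31.8°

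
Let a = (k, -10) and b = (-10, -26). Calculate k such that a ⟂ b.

26

a · b = k·(-10) + (-10)·(-26) = 260 - 10k
Set equal to 0: -10k = -260, so k = 26.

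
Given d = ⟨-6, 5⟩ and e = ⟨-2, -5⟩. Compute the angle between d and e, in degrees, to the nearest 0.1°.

108.0

d · e = (-6)·(-2) + 5·(-5) = 12 - 25 = -13
|d|² = 36 + 25 = 61,  |d| = √61 ≈ 7.810250
|e|² = 4 + 25 = 29,  |e| = √29 ≈ 5.385165
cos θ = -13 / (7.810250 · 5.385165) ≈ -0.30909
θ = arccos(-0.30909) ≈ 108.0°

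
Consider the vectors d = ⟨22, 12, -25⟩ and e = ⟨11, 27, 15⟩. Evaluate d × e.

i: 12·15 - (-25)·27 = 180 - (-675) = 855
j: (-25)·11 - 22·15 = -275 - 330 = -605
k: 22·27 - 12·11 = 594 - 132 = 462
d × e = (855, -605, 462)

(855, -605, 462)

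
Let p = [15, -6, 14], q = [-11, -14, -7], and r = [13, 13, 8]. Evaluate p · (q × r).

249

q × r:
i: (-14)·8 - (-7)·13 = -112 - (-91) = -21
j: (-7)·13 - (-11)·8 = -91 - (-88) = -3
k: (-11)·13 - (-14)·13 = -143 - (-182) = 39
q × r = (-21, -3, 39)
p · (q × r) = 15·(-21) + (-6)·(-3) + 14·39 = -315 + 18 + 546 = 249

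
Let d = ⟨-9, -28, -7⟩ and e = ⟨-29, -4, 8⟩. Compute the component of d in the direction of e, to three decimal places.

d · e = (-9)·(-29) + (-28)·(-4) + (-7)·8 = 261 + 112 - 56 = 317
|e| = √(841 + 16 + 64) = √921 ≈ 30.3480
comp_e d = 317 / √921 ≈ 10.446

10.446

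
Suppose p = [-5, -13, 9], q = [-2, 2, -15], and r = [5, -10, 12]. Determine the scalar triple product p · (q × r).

q × r:
i: 2·12 - (-15)·(-10) = 24 - 150 = -126
j: (-15)·5 - (-2)·12 = -75 - (-24) = -51
k: (-2)·(-10) - 2·5 = 20 - 10 = 10
q × r = (-126, -51, 10)
p · (q × r) = (-5)·(-126) + (-13)·(-51) + 9·10 = 630 + 663 + 90 = 1383

1383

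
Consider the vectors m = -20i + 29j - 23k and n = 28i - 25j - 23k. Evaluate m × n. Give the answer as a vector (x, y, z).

i: 29·(-23) - (-23)·(-25) = -667 - 575 = -1242
j: (-23)·28 - (-20)·(-23) = -644 - 460 = -1104
k: (-20)·(-25) - 29·28 = 500 - 812 = -312
m × n = (-1242, -1104, -312)

(-1242, -1104, -312)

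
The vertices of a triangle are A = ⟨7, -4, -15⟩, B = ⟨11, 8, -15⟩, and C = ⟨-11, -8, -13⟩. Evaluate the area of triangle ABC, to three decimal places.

100.797

AB = (4, 12, 0),  AC = (-18, -4, 2)
i: 12·2 - 0·(-4) = 24 - 0 = 24
j: 0·(-18) - 4·2 = 0 - 8 = -8
k: 4·(-4) - 12·(-18) = -16 - (-216) = 200
AB × AC = (24, -8, 200)
|AB × AC| = √40640 ≈ 201.5937
area = ½ · 201.5937 ≈ 100.797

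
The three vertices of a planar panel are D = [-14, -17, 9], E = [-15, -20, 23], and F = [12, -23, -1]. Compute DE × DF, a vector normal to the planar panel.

(114, 354, 84)

DE = (-1, -3, 14)
DF = (26, -6, -10)
i: (-3)·(-10) - 14·(-6) = 30 - (-84) = 114
j: 14·26 - (-1)·(-10) = 364 - 10 = 354
k: (-1)·(-6) - (-3)·26 = 6 - (-78) = 84
DE × DF = (114, 354, 84)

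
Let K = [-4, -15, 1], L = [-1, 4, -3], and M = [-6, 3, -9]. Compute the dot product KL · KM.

376

KL = L − K = (3, 19, -4)
KM = M − K = (-2, 18, -10)
KL · KM = 3·(-2) + 19·18 + (-4)·(-10) = -6 + 342 + 40 = 376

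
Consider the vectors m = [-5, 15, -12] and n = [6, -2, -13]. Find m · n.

m · n = (-5)·6 + 15·(-2) + (-12)·(-13) = -30 - 30 + 156 = 96

96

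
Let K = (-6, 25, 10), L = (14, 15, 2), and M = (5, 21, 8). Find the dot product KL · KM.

KL = L − K = (20, -10, -8)
KM = M − K = (11, -4, -2)
KL · KM = 20·11 + (-10)·(-4) + (-8)·(-2) = 220 + 40 + 16 = 276

276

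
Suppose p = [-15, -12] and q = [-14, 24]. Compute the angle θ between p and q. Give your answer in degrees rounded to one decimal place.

98.4

p · q = (-15)·(-14) + (-12)·24 = 210 - 288 = -78
|p|² = 225 + 144 = 369,  |p| = √369 ≈ 19.209373
|q|² = 196 + 576 = 772,  |q| = √772 ≈ 27.784888
cos θ = -78 / (19.209373 · 27.784888) ≈ -0.14614
θ = arccos(-0.14614) ≈ 98.4°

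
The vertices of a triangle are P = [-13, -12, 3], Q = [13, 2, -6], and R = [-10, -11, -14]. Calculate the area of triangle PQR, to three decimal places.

237.130

PQ = (26, 14, -9),  PR = (3, 1, -17)
i: 14·(-17) - (-9)·1 = -238 - (-9) = -229
j: (-9)·3 - 26·(-17) = -27 - (-442) = 415
k: 26·1 - 14·3 = 26 - 42 = -16
PQ × PR = (-229, 415, -16)
|PQ × PR| = √224922 ≈ 474.2594
area = ½ · 474.2594 ≈ 237.130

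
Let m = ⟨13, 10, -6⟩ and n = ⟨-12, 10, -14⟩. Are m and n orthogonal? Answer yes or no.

no

m · n = 13·(-12) + 10·10 + (-6)·(-14) = -156 + 100 + 84 = 28
Nonzero, so the vectors are not orthogonal.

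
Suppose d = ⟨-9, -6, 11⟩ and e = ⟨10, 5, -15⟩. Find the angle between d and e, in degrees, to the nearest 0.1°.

d · e = (-9)·10 + (-6)·5 + 11·(-15) = -90 - 30 - 165 = -285
|d|² = 81 + 36 + 121 = 238,  |d| = √238 ≈ 15.427249
|e|² = 100 + 25 + 225 = 350,  |e| = √350 ≈ 18.708287
cos θ = -285 / (15.427249 · 18.708287) ≈ -0.98747
θ = arccos(-0.98747) ≈ 170.9°

170.9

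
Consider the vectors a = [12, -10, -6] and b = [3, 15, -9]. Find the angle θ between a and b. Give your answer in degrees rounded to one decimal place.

a · b = 12·3 + (-10)·15 + (-6)·(-9) = 36 - 150 + 54 = -60
|a|² = 144 + 100 + 36 = 280,  |a| = √280 ≈ 16.733201
|b|² = 9 + 225 + 81 = 315,  |b| = √315 ≈ 17.748239
cos θ = -60 / (16.733201 · 17.748239) ≈ -0.20203
θ = arccos(-0.20203) ≈ 101.7°

101.7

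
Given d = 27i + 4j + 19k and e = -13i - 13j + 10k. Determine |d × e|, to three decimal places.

i: 4·10 - 19·(-13) = 40 - (-247) = 287
j: 19·(-13) - 27·10 = -247 - 270 = -517
k: 27·(-13) - 4·(-13) = -351 - (-52) = -299
d × e = (287, -517, -299)
|d × e| = √(287² + (-517)² + (-299)²) = √439059 ≈ 662.6153

662.615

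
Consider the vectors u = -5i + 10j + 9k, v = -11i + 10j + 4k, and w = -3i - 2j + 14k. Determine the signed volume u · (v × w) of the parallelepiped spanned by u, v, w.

1148

v × w:
i: 10·14 - 4·(-2) = 140 - (-8) = 148
j: 4·(-3) - (-11)·14 = -12 - (-154) = 142
k: (-11)·(-2) - 10·(-3) = 22 - (-30) = 52
v × w = (148, 142, 52)
u · (v × w) = (-5)·148 + 10·142 + 9·52 = -740 + 1420 + 468 = 1148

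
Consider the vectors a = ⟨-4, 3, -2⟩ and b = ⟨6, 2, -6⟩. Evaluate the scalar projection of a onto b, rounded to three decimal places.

-0.688

a · b = (-4)·6 + 3·2 + (-2)·(-6) = -24 + 6 + 12 = -6
|b| = √(36 + 4 + 36) = √76 ≈ 8.7178
comp_b a = -6 / √76 ≈ -0.688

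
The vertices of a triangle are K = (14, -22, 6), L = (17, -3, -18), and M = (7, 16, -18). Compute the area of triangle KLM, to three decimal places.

KL = (3, 19, -24),  KM = (-7, 38, -24)
i: 19·(-24) - (-24)·38 = -456 - (-912) = 456
j: (-24)·(-7) - 3·(-24) = 168 - (-72) = 240
k: 3·38 - 19·(-7) = 114 - (-133) = 247
KL × KM = (456, 240, 247)
|KL × KM| = √326545 ≈ 571.4412
area = ½ · 571.4412 ≈ 285.721

285.721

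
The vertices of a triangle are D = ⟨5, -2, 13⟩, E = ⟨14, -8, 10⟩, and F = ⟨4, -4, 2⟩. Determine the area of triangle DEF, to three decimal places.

60.374

DE = (9, -6, -3),  DF = (-1, -2, -11)
i: (-6)·(-11) - (-3)·(-2) = 66 - 6 = 60
j: (-3)·(-1) - 9·(-11) = 3 - (-99) = 102
k: 9·(-2) - (-6)·(-1) = -18 - 6 = -24
DE × DF = (60, 102, -24)
|DE × DF| = √14580 ≈ 120.7477
area = ½ · 120.7477 ≈ 60.374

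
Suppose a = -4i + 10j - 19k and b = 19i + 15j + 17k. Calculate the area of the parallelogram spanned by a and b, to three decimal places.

596.133

i: 10·17 - (-19)·15 = 170 - (-285) = 455
j: (-19)·19 - (-4)·17 = -361 - (-68) = -293
k: (-4)·15 - 10·19 = -60 - 190 = -250
a × b = (455, -293, -250)
|a × b| = √(455² + (-293)² + (-250)²) = √355374 ≈ 596.1325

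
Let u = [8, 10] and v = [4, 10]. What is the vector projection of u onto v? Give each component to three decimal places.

u · v = 8·4 + 10·10 = 32 + 100 = 132
|v|² = 16 + 100 = 116
proj_v u = (132/116) · (4, 10) ≈ (4.552, 11.379)

(4.552, 11.379)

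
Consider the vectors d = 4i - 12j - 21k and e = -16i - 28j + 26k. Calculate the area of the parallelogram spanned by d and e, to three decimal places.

977.875

i: (-12)·26 - (-21)·(-28) = -312 - 588 = -900
j: (-21)·(-16) - 4·26 = 336 - 104 = 232
k: 4·(-28) - (-12)·(-16) = -112 - 192 = -304
d × e = (-900, 232, -304)
|d × e| = √((-900)² + 232² + (-304)²) = √956240 ≈ 977.8752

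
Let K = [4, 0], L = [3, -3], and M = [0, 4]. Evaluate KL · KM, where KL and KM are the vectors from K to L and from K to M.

KL = L − K = (-1, -3)
KM = M − K = (-4, 4)
KL · KM = (-1)·(-4) + (-3)·4 = 4 - 12 = -8

-8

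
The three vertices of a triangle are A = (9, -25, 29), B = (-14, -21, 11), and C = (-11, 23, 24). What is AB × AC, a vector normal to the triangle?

(844, 245, -1024)

AB = (-23, 4, -18)
AC = (-20, 48, -5)
i: 4·(-5) - (-18)·48 = -20 - (-864) = 844
j: (-18)·(-20) - (-23)·(-5) = 360 - 115 = 245
k: (-23)·48 - 4·(-20) = -1104 - (-80) = -1024
AB × AC = (844, 245, -1024)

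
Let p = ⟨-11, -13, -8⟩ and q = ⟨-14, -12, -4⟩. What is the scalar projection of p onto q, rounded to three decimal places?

18.126

p · q = (-11)·(-14) + (-13)·(-12) + (-8)·(-4) = 154 + 156 + 32 = 342
|q| = √(196 + 144 + 16) = √356 ≈ 18.8680
comp_q p = 342 / √356 ≈ 18.126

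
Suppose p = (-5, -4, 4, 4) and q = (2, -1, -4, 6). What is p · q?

2

p · q = (-5)·2 + (-4)·(-1) + 4·(-4) + 4·6 = -10 + 4 - 16 + 24 = 2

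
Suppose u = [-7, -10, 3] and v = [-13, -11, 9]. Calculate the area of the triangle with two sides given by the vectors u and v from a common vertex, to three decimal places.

40.725

i: (-10)·9 - 3·(-11) = -90 - (-33) = -57
j: 3·(-13) - (-7)·9 = -39 - (-63) = 24
k: (-7)·(-11) - (-10)·(-13) = 77 - 130 = -53
u × v = (-57, 24, -53)
|u × v| = √((-57)² + 24² + (-53)²) = √6634 ≈ 81.4494
area = ½ · 81.4494 ≈ 40.725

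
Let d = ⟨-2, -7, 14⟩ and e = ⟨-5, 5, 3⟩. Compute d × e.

(-91, -64, -45)

i: (-7)·3 - 14·5 = -21 - 70 = -91
j: 14·(-5) - (-2)·3 = -70 - (-6) = -64
k: (-2)·5 - (-7)·(-5) = -10 - 35 = -45
d × e = (-91, -64, -45)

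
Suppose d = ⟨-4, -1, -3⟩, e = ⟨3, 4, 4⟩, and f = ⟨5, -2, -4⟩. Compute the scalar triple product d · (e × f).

78

e × f:
i: 4·(-4) - 4·(-2) = -16 - (-8) = -8
j: 4·5 - 3·(-4) = 20 - (-12) = 32
k: 3·(-2) - 4·5 = -6 - 20 = -26
e × f = (-8, 32, -26)
d · (e × f) = (-4)·(-8) + (-1)·32 + (-3)·(-26) = 32 - 32 + 78 = 78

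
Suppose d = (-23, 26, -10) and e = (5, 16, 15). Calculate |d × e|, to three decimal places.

798.454

i: 26·15 - (-10)·16 = 390 - (-160) = 550
j: (-10)·5 - (-23)·15 = -50 - (-345) = 295
k: (-23)·16 - 26·5 = -368 - 130 = -498
d × e = (550, 295, -498)
|d × e| = √(550² + 295² + (-498)²) = √637529 ≈ 798.4541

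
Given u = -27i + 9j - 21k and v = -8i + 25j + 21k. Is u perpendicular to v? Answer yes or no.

yes

u · v = (-27)·(-8) + 9·25 + (-21)·21 = 216 + 225 - 441 = 0
Zero, so the vectors are orthogonal.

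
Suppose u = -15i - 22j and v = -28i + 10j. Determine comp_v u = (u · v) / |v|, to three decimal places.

6.727

u · v = (-15)·(-28) + (-22)·10 = 420 - 220 = 200
|v| = √(784 + 100) = √884 ≈ 29.7321
comp_v u = 200 / √884 ≈ 6.727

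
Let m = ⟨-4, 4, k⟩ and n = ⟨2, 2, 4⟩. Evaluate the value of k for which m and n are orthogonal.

0

m · n = (-4)·2 + 4·2 + k·4 = 0 + 4k
Set equal to 0: 4k = 0, so k = 0.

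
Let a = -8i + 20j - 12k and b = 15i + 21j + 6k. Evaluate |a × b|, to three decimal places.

i: 20·6 - (-12)·21 = 120 - (-252) = 372
j: (-12)·15 - (-8)·6 = -180 - (-48) = -132
k: (-8)·21 - 20·15 = -168 - 300 = -468
a × b = (372, -132, -468)
|a × b| = √(372² + (-132)² + (-468)²) = √374832 ≈ 612.2352

612.235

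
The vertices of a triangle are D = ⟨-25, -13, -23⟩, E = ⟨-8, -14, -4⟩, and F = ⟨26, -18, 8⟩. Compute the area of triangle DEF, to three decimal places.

223.951

DE = (17, -1, 19),  DF = (51, -5, 31)
i: (-1)·31 - 19·(-5) = -31 - (-95) = 64
j: 19·51 - 17·31 = 969 - 527 = 442
k: 17·(-5) - (-1)·51 = -85 - (-51) = -34
DE × DF = (64, 442, -34)
|DE × DF| = √200616 ≈ 447.9018
area = ½ · 447.9018 ≈ 223.951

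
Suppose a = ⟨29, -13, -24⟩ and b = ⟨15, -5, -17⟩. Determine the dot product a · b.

a · b = 29·15 + (-13)·(-5) + (-24)·(-17) = 435 + 65 + 408 = 908

908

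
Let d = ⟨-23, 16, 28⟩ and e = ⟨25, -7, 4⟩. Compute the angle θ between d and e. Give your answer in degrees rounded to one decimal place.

d · e = (-23)·25 + 16·(-7) + 28·4 = -575 - 112 + 112 = -575
|d|² = 529 + 256 + 784 = 1569,  |d| = √1569 ≈ 39.610605
|e|² = 625 + 49 + 16 = 690,  |e| = √690 ≈ 26.267851
cos θ = -575 / (39.610605 · 26.267851) ≈ -0.55263
θ = arccos(-0.55263) ≈ 123.5°

123.5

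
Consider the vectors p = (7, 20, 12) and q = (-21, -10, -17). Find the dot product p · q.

p · q = 7·(-21) + 20·(-10) + 12·(-17) = -147 - 200 - 204 = -551

-551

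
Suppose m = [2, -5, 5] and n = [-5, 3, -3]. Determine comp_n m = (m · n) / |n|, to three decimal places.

m · n = 2·(-5) + (-5)·3 + 5·(-3) = -10 - 15 - 15 = -40
|n| = √(25 + 9 + 9) = √43 ≈ 6.5574
comp_n m = -40 / √43 ≈ -6.100

-6.100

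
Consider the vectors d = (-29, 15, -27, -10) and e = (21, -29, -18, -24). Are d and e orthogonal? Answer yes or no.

d · e = (-29)·21 + 15·(-29) + (-27)·(-18) + (-10)·(-24) = -609 - 435 + 486 + 240 = -318
Nonzero, so the vectors are not orthogonal.

no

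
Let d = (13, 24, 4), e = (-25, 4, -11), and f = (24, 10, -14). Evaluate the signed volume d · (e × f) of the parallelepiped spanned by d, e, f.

-15418

e × f:
i: 4·(-14) - (-11)·10 = -56 - (-110) = 54
j: (-11)·24 - (-25)·(-14) = -264 - 350 = -614
k: (-25)·10 - 4·24 = -250 - 96 = -346
e × f = (54, -614, -346)
d · (e × f) = 13·54 + 24·(-614) + 4·(-346) = 702 - 14736 - 1384 = -15418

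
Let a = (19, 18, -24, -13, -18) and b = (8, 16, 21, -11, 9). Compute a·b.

a · b = 19·8 + 18·16 + (-24)·21 + (-13)·(-11) + (-18)·9 = 152 + 288 - 504 + 143 - 162 = -83

-83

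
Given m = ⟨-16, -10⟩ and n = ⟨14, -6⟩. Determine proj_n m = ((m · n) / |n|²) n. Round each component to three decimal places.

(-9.897, 4.241)

m · n = (-16)·14 + (-10)·(-6) = -224 + 60 = -164
|n|² = 196 + 36 = 232
proj_n m = (-164/232) · (14, -6) ≈ (-9.897, 4.241)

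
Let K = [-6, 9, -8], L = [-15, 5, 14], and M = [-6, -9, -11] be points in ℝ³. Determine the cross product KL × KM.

KL = (-9, -4, 22)
KM = (0, -18, -3)
i: (-4)·(-3) - 22·(-18) = 12 - (-396) = 408
j: 22·0 - (-9)·(-3) = 0 - 27 = -27
k: (-9)·(-18) - (-4)·0 = 162 - 0 = 162
KL × KM = (408, -27, 162)

(408, -27, 162)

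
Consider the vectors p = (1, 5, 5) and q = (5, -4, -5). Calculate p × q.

i: 5·(-5) - 5·(-4) = -25 - (-20) = -5
j: 5·5 - 1·(-5) = 25 - (-5) = 30
k: 1·(-4) - 5·5 = -4 - 25 = -29
p × q = (-5, 30, -29)

(-5, 30, -29)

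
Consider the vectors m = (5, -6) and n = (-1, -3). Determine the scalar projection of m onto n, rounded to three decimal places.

4.111

m · n = 5·(-1) + (-6)·(-3) = -5 + 18 = 13
|n| = √(1 + 9) = √10 ≈ 3.1623
comp_n m = 13 / √10 ≈ 4.111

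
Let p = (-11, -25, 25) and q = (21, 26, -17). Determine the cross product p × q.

(-225, 338, 239)

i: (-25)·(-17) - 25·26 = 425 - 650 = -225
j: 25·21 - (-11)·(-17) = 525 - 187 = 338
k: (-11)·26 - (-25)·21 = -286 - (-525) = 239
p × q = (-225, 338, 239)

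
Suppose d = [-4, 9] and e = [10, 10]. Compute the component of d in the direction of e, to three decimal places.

d · e = (-4)·10 + 9·10 = -40 + 90 = 50
|e| = √(100 + 100) = √200 ≈ 14.1421
comp_e d = 50 / √200 ≈ 3.536

3.536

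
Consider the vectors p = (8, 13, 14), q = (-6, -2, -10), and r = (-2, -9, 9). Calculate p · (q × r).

798

q × r:
i: (-2)·9 - (-10)·(-9) = -18 - 90 = -108
j: (-10)·(-2) - (-6)·9 = 20 - (-54) = 74
k: (-6)·(-9) - (-2)·(-2) = 54 - 4 = 50
q × r = (-108, 74, 50)
p · (q × r) = 8·(-108) + 13·74 + 14·50 = -864 + 962 + 700 = 798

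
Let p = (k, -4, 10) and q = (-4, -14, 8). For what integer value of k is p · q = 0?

34

p · q = k·(-4) + (-4)·(-14) + 10·8 = 136 - 4k
Set equal to 0: -4k = -136, so k = 34.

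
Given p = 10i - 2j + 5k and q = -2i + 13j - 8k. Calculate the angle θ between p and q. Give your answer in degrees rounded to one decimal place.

p · q = 10·(-2) + (-2)·13 + 5·(-8) = -20 - 26 - 40 = -86
|p|² = 100 + 4 + 25 = 129,  |p| = √129 ≈ 11.357817
|q|² = 4 + 169 + 64 = 237,  |q| = √237 ≈ 15.394804
cos θ = -86 / (11.357817 · 15.394804) ≈ -0.49185
θ = arccos(-0.49185) ≈ 119.5°

119.5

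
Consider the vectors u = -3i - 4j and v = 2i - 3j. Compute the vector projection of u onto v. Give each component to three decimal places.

(0.923, -1.385)

u · v = (-3)·2 + (-4)·(-3) = -6 + 12 = 6
|v|² = 4 + 9 = 13
proj_v u = (6/13) · (2, -3) ≈ (0.923, -1.385)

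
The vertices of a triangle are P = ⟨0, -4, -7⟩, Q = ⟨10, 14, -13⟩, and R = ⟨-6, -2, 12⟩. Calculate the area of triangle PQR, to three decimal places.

PQ = (10, 18, -6),  PR = (-6, 2, 19)
i: 18·19 - (-6)·2 = 342 - (-12) = 354
j: (-6)·(-6) - 10·19 = 36 - 190 = -154
k: 10·2 - 18·(-6) = 20 - (-108) = 128
PQ × PR = (354, -154, 128)
|PQ × PR| = √165416 ≈ 406.7137
area = ½ · 406.7137 ≈ 203.357

203.357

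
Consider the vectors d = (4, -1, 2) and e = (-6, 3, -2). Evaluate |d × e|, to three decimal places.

8.246

i: (-1)·(-2) - 2·3 = 2 - 6 = -4
j: 2·(-6) - 4·(-2) = -12 - (-8) = -4
k: 4·3 - (-1)·(-6) = 12 - 6 = 6
d × e = (-4, -4, 6)
|d × e| = √((-4)² + (-4)² + 6²) = √68 ≈ 8.2462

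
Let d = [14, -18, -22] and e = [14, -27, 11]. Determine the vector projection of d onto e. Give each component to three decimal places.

d · e = 14·14 + (-18)·(-27) + (-22)·11 = 196 + 486 - 242 = 440
|e|² = 196 + 729 + 121 = 1046
proj_e d = (440/1046) · (14, -27, 11) ≈ (5.889, -11.358, 4.627)

(5.889, -11.358, 4.627)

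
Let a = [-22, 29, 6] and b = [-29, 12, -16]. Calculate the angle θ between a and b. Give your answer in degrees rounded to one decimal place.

46.8

a · b = (-22)·(-29) + 29·12 + 6·(-16) = 638 + 348 - 96 = 890
|a|² = 484 + 841 + 36 = 1361,  |a| = √1361 ≈ 36.891733
|b|² = 841 + 144 + 256 = 1241,  |b| = √1241 ≈ 35.227830
cos θ = 890 / (36.891733 · 35.227830) ≈ 0.68482
θ = arccos(0.68482) ≈ 46.8°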